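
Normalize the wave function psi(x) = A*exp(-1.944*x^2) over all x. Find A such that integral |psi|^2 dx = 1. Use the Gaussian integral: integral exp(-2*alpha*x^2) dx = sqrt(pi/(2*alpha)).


integral |psi|^2 dx = A^2 * sqrt(pi/(2*alpha)) = 1
A^2 = sqrt(2*alpha/pi)
= sqrt(2 * 1.944 / pi)
= 1.11247
A = sqrt(1.11247)
= 1.0547

1.0547


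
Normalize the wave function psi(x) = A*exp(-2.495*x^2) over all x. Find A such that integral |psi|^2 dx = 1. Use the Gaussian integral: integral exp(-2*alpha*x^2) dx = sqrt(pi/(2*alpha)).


integral |psi|^2 dx = A^2 * sqrt(pi/(2*alpha)) = 1
A^2 = sqrt(2*alpha/pi)
= sqrt(2 * 2.495 / pi)
= 1.260304
A = sqrt(1.260304)
= 1.1226

1.1226


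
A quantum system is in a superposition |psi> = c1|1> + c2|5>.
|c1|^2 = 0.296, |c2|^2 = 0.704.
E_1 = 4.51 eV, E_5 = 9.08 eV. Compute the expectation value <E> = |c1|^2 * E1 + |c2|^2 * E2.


<E> = |c1|^2 * E1 + |c2|^2 * E2
= 0.296 * 4.51 + 0.704 * 9.08
= 1.335 + 6.3923
= 7.7273 eV

7.7273


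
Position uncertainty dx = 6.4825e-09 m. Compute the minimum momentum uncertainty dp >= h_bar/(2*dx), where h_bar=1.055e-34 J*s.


dp = h_bar / (2 * dx)
= 1.055e-34 / (2 * 6.4825e-09)
= 1.055e-34 / 1.2965e-08
= 8.1373e-27 kg*m/s

8.1373e-27


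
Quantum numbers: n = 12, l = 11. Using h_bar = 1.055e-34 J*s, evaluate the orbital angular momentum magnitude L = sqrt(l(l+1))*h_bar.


L = sqrt(l*(l+1)) * h_bar
= sqrt(11 * 12) * 1.055e-34
= sqrt(132) * 1.055e-34
= 11.4891 * 1.055e-34
= 1.2121e-33 J*s

1.2121e-33


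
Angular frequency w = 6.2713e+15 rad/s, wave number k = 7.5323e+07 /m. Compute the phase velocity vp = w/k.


vp = w / k
= 6.2713e+15 / 7.5323e+07
= 8.3259e+07 m/s

8.3259e+07


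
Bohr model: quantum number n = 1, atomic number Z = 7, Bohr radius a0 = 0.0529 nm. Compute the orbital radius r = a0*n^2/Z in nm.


r = a0 * n^2 / Z
= 0.0529 * 1^2 / 7
= 0.0529 * 1 / 7
= 0.0076 nm

0.0076


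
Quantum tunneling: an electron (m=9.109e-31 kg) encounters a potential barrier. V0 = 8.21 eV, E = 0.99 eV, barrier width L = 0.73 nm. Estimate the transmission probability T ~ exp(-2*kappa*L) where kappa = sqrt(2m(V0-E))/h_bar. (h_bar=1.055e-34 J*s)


V0 - E = 7.22 eV = 1.1566e-18 J
kappa = sqrt(2 * m * (V0-E)) / h_bar
= sqrt(2 * 9.109e-31 * 1.1566e-18) / 1.055e-34
= 1.3759e+10 /m
2*kappa*L = 2 * 1.3759e+10 * 0.73e-9
= 20.0886
T = exp(-20.0886) = 1.886311e-09

1.886311e-09


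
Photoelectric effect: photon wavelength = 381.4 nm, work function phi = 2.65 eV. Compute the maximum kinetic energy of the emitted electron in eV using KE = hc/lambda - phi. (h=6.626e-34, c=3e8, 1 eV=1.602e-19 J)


E_photon = hc / lambda
= (6.626e-34)(3e8) / (381.4e-9)
= 5.2119e-19 J
= 3.2533 eV
KE = E_photon - phi
= 3.2533 - 2.65
= 0.6033 eV

0.6033


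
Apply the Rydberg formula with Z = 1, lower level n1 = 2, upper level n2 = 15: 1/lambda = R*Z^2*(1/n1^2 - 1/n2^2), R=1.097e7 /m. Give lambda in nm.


1/lambda = R * Z^2 * (1/n1^2 - 1/n2^2)
= 1.097e7 * 1^2 * (1/2^2 - 1/15^2)
= 1.097e7 * 1 * (0.25 - 0.004444)
= 2.6937e+06 /m
lambda = 1 / 2.6937e+06
= 371.2305 nm

371.2305


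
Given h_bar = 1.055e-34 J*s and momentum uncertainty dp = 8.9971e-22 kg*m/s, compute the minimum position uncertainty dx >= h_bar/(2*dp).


dx = h_bar / (2 * dp)
= 1.055e-34 / (2 * 8.9971e-22)
= 1.055e-34 / 1.7994e-21
= 5.8630e-14 m

5.8630e-14


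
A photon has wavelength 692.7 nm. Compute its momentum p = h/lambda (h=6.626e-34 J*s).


p = h / lambda
= 6.626e-34 / (692.7e-9)
= 6.626e-34 / 6.9270e-07
= 9.5655e-28 kg*m/s

9.5655e-28


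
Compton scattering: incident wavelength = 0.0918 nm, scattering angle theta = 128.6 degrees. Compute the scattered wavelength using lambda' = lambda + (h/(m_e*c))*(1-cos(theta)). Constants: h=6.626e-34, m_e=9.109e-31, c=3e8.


Compton wavelength: h/(m_e*c) = 2.4247e-12 m
d_lambda = 2.4247e-12 * (1 - cos(128.6 deg))
= 2.4247e-12 * 1.62388
= 3.9374e-12 m = 0.003937 nm
lambda' = 0.0918 + 0.003937
= 0.095737 nm

0.095737


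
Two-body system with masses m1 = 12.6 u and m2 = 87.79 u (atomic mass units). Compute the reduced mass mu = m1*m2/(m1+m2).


mu = m1 * m2 / (m1 + m2)
= 12.6 * 87.79 / (12.6 + 87.79)
= 1106.154 / 100.39
= 11.0186 u

11.0186


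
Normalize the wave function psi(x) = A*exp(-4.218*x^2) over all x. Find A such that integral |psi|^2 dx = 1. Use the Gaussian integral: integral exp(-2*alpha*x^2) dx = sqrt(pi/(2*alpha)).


integral |psi|^2 dx = A^2 * sqrt(pi/(2*alpha)) = 1
A^2 = sqrt(2*alpha/pi)
= sqrt(2 * 4.218 / pi)
= 1.638677
A = sqrt(1.638677)
= 1.2801

1.2801


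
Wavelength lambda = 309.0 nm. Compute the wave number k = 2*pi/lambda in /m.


k = 2 * pi / lambda
= 6.2832 / (309.0e-9)
= 6.2832 / 3.0900e-07
= 2.0334e+07 /m

2.0334e+07


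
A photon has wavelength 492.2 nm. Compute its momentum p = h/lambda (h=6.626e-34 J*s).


p = h / lambda
= 6.626e-34 / (492.2e-9)
= 6.626e-34 / 4.9220e-07
= 1.3462e-27 kg*m/s

1.3462e-27


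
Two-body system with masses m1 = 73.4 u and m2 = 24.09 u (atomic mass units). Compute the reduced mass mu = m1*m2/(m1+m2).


mu = m1 * m2 / (m1 + m2)
= 73.4 * 24.09 / (73.4 + 24.09)
= 1768.206 / 97.49
= 18.1373 u

18.1373


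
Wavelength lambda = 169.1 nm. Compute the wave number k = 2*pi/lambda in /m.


k = 2 * pi / lambda
= 6.2832 / (169.1e-9)
= 6.2832 / 1.6910e-07
= 3.7157e+07 /m

3.7157e+07


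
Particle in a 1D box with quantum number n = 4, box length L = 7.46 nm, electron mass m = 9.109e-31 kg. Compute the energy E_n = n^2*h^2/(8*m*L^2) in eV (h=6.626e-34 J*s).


E = n^2 * h^2 / (8 * m * L^2)
= 4^2 * (6.626e-34)^2 / (8 * 9.109e-31 * (7.46e-9)^2)
= 16 * 4.3904e-67 / (8 * 9.109e-31 * 5.5652e-17)
= 1.7321e-20 J
= 0.1081 eV

0.1081


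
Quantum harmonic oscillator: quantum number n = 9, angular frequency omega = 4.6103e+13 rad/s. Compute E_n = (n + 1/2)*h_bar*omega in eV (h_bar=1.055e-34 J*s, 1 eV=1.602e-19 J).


E = (n + 1/2) * h_bar * omega
= (9 + 0.5) * 1.055e-34 * 4.6103e+13
= 9.5 * 4.8639e-21
= 4.6207e-20 J
= 0.2884 eV

0.2884


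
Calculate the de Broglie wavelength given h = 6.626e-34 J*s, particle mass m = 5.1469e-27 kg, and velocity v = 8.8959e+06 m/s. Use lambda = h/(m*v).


lambda = h / (m * v)
= 6.626e-34 / (5.1469e-27 * 8.8959e+06)
= 6.626e-34 / 4.5786e-20
= 1.4472e-14 m

1.4472e-14


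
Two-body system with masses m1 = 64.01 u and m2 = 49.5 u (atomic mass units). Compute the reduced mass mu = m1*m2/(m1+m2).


mu = m1 * m2 / (m1 + m2)
= 64.01 * 49.5 / (64.01 + 49.5)
= 3168.495 / 113.51
= 27.9138 u

27.9138


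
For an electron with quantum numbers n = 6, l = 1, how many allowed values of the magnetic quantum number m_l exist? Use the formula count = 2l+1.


m_l ranges from -l to +l in integer steps
So m_l goes from -1 to +1
Count = 2l + 1 = 2*1 + 1
= 3

3


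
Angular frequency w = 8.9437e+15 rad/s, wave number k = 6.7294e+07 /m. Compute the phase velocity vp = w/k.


vp = w / k
= 8.9437e+15 / 6.7294e+07
= 1.3290e+08 m/s

1.3290e+08


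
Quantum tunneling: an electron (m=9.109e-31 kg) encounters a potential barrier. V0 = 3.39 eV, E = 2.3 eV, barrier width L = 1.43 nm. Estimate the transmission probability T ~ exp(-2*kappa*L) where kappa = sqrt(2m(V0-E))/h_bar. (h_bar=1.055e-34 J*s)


V0 - E = 1.09 eV = 1.7462e-19 J
kappa = sqrt(2 * m * (V0-E)) / h_bar
= sqrt(2 * 9.109e-31 * 1.7462e-19) / 1.055e-34
= 5.3462e+09 /m
2*kappa*L = 2 * 5.3462e+09 * 1.43e-9
= 15.29
T = exp(-15.29) = 2.288880e-07

2.288880e-07


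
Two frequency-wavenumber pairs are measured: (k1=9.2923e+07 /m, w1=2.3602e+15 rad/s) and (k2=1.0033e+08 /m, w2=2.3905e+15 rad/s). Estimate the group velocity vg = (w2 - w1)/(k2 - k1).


vg = (w2 - w1) / (k2 - k1)
= (2.3905e+15 - 2.3602e+15) / (1.0033e+08 - 9.2923e+07)
= 3.0300e+13 / 7.4070e+06
= 4.0907e+06 m/s

4.0907e+06


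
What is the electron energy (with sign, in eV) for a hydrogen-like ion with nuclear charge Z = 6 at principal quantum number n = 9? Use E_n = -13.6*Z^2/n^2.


E_n = -13.6 * Z^2 / n^2
= -13.6 * 6^2 / 9^2
= -13.6 * 36 / 81
= -6.0444 eV

-6.0444


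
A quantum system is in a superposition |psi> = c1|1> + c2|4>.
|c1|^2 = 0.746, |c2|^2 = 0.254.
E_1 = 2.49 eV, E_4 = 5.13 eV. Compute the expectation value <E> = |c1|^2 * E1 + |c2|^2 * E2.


<E> = |c1|^2 * E1 + |c2|^2 * E2
= 0.746 * 2.49 + 0.254 * 5.13
= 1.8575 + 1.303
= 3.1606 eV

3.1606


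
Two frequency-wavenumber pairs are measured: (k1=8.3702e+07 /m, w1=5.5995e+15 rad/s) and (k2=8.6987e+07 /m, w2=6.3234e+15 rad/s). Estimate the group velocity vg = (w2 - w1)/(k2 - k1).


vg = (w2 - w1) / (k2 - k1)
= (6.3234e+15 - 5.5995e+15) / (8.6987e+07 - 8.3702e+07)
= 7.2390e+14 / 3.2850e+06
= 2.2037e+08 m/s

2.2037e+08


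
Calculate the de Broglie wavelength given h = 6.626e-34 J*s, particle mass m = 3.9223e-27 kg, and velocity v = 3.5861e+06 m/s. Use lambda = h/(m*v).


lambda = h / (m * v)
= 6.626e-34 / (3.9223e-27 * 3.5861e+06)
= 6.626e-34 / 1.4066e-20
= 4.7107e-14 m

4.7107e-14


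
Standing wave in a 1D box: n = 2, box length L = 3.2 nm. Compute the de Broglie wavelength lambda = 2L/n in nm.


lambda = 2L / n
= 2 * 3.2 / 2
= 6.4 / 2
= 3.2 nm

3.2


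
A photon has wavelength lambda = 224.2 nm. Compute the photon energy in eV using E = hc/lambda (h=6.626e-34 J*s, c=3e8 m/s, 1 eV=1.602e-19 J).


E = hc / lambda
= (6.626e-34)(3e8) / (224.2e-9)
= 1.9878e-25 / 2.2420e-07
= 8.8662e-19 J
Converting to eV: 8.8662e-19 / 1.602e-19
= 5.5345 eV

5.5345


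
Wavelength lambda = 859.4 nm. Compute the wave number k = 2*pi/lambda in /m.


k = 2 * pi / lambda
= 6.2832 / (859.4e-9)
= 6.2832 / 8.5940e-07
= 7.3111e+06 /m

7.3111e+06


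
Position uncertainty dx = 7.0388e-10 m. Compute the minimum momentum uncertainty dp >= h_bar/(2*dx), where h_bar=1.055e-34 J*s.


dp = h_bar / (2 * dx)
= 1.055e-34 / (2 * 7.0388e-10)
= 1.055e-34 / 1.4078e-09
= 7.4942e-26 kg*m/s

7.4942e-26


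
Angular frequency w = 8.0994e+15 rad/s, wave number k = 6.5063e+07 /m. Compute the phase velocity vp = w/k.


vp = w / k
= 8.0994e+15 / 6.5063e+07
= 1.2449e+08 m/s

1.2449e+08


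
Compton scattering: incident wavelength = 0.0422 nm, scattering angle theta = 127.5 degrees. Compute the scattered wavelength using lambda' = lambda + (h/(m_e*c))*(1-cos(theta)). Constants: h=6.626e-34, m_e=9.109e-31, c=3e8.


Compton wavelength: h/(m_e*c) = 2.4247e-12 m
d_lambda = 2.4247e-12 * (1 - cos(127.5 deg))
= 2.4247e-12 * 1.608761
= 3.9008e-12 m = 0.003901 nm
lambda' = 0.0422 + 0.003901
= 0.046101 nm

0.046101


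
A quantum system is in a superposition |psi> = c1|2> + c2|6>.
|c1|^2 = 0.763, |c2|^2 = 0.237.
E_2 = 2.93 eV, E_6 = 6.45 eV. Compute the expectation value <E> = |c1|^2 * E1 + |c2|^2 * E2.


<E> = |c1|^2 * E1 + |c2|^2 * E2
= 0.763 * 2.93 + 0.237 * 6.45
= 2.2356 + 1.5287
= 3.7642 eV

3.7642


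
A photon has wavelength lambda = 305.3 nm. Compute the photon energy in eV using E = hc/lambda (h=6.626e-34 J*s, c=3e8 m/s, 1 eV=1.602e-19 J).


E = hc / lambda
= (6.626e-34)(3e8) / (305.3e-9)
= 1.9878e-25 / 3.0530e-07
= 6.5110e-19 J
Converting to eV: 6.5110e-19 / 1.602e-19
= 4.0643 eV

4.0643


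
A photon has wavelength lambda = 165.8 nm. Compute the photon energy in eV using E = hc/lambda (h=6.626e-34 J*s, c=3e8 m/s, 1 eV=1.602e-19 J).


E = hc / lambda
= (6.626e-34)(3e8) / (165.8e-9)
= 1.9878e-25 / 1.6580e-07
= 1.1989e-18 J
Converting to eV: 1.1989e-18 / 1.602e-19
= 7.4839 eV

7.4839


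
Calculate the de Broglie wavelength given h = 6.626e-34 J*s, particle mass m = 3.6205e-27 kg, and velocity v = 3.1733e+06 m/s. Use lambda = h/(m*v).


lambda = h / (m * v)
= 6.626e-34 / (3.6205e-27 * 3.1733e+06)
= 6.626e-34 / 1.1489e-20
= 5.7673e-14 m

5.7673e-14


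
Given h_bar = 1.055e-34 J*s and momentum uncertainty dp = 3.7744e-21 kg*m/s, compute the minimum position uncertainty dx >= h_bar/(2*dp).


dx = h_bar / (2 * dp)
= 1.055e-34 / (2 * 3.7744e-21)
= 1.055e-34 / 7.5488e-21
= 1.3976e-14 m

1.3976e-14


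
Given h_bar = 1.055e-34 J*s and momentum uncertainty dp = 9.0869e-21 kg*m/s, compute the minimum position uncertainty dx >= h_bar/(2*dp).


dx = h_bar / (2 * dp)
= 1.055e-34 / (2 * 9.0869e-21)
= 1.055e-34 / 1.8174e-20
= 5.8051e-15 m

5.8051e-15


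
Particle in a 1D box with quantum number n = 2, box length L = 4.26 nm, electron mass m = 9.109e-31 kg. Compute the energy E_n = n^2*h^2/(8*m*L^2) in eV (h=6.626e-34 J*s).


E = n^2 * h^2 / (8 * m * L^2)
= 2^2 * (6.626e-34)^2 / (8 * 9.109e-31 * (4.26e-9)^2)
= 4 * 4.3904e-67 / (8 * 9.109e-31 * 1.8148e-17)
= 1.3280e-20 J
= 0.0829 eV

0.0829


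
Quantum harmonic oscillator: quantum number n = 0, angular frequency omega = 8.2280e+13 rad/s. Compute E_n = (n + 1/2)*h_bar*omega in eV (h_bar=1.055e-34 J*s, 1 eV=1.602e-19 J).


E = (n + 1/2) * h_bar * omega
= (0 + 0.5) * 1.055e-34 * 8.2280e+13
= 0.5 * 8.6805e-21
= 4.3403e-21 J
= 0.0271 eV

0.0271


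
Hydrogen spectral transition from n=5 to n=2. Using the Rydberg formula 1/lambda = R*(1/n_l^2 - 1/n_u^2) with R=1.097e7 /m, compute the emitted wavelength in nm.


1/lambda = R * (1/n_l^2 - 1/n_u^2)
= 1.097e7 * (1/2^2 - 1/5^2)
= 1.097e7 * (0.25 - 0.04)
= 1.097e7 * 0.21
= 2.3037e+06 /m
lambda = 1 / 2.3037e+06 = 434.0843 nm

434.0843


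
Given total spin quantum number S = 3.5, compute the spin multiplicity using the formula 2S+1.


Spin multiplicity = 2S + 1
= 2 * 3.5 + 1
= 7.0 + 1
= 8

8


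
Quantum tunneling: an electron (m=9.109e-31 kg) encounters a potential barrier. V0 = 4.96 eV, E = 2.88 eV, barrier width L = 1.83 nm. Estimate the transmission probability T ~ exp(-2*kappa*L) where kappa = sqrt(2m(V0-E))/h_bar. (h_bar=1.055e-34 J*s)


V0 - E = 2.08 eV = 3.3322e-19 J
kappa = sqrt(2 * m * (V0-E)) / h_bar
= sqrt(2 * 9.109e-31 * 3.3322e-19) / 1.055e-34
= 7.3852e+09 /m
2*kappa*L = 2 * 7.3852e+09 * 1.83e-9
= 27.0297
T = exp(-27.0297) = 1.824451e-12

1.824451e-12


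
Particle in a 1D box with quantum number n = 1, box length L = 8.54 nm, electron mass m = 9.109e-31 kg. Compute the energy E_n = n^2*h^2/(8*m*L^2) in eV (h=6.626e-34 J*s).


E = n^2 * h^2 / (8 * m * L^2)
= 1^2 * (6.626e-34)^2 / (8 * 9.109e-31 * (8.54e-9)^2)
= 1 * 4.3904e-67 / (8 * 9.109e-31 * 7.2932e-17)
= 8.2609e-22 J
= 0.0052 eV

0.0052


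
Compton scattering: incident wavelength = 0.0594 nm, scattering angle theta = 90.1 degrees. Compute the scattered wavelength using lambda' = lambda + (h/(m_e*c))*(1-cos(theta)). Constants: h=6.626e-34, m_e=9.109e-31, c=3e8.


Compton wavelength: h/(m_e*c) = 2.4247e-12 m
d_lambda = 2.4247e-12 * (1 - cos(90.1 deg))
= 2.4247e-12 * 1.001745
= 2.4289e-12 m = 0.002429 nm
lambda' = 0.0594 + 0.002429
= 0.061829 nm

0.061829


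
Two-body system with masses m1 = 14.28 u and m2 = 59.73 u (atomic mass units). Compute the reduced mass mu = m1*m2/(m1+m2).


mu = m1 * m2 / (m1 + m2)
= 14.28 * 59.73 / (14.28 + 59.73)
= 852.9444 / 74.01
= 11.5247 u

11.5247


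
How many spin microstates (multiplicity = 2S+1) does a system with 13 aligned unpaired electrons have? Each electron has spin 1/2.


Total spin S = N * (1/2) = 13 * 0.5 = 6.5
Spin multiplicity = 2S + 1
= 2 * 6.5 + 1
= 14

14


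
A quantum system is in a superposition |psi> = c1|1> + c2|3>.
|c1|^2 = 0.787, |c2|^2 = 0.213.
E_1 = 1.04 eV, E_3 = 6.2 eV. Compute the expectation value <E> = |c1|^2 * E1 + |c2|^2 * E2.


<E> = |c1|^2 * E1 + |c2|^2 * E2
= 0.787 * 1.04 + 0.213 * 6.2
= 0.8185 + 1.3206
= 2.1391 eV

2.1391


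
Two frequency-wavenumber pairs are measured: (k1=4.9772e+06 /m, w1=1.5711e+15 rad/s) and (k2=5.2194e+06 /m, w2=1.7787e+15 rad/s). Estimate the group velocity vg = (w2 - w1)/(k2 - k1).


vg = (w2 - w1) / (k2 - k1)
= (1.7787e+15 - 1.5711e+15) / (5.2194e+06 - 4.9772e+06)
= 2.0760e+14 / 2.4220e+05
= 8.5714e+08 m/s

8.5714e+08


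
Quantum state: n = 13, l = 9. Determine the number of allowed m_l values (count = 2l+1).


m_l ranges from -l to +l in integer steps
So m_l goes from -9 to +9
Count = 2l + 1 = 2*9 + 1
= 19

19


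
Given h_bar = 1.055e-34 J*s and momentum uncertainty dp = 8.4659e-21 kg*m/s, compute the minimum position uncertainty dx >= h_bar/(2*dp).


dx = h_bar / (2 * dp)
= 1.055e-34 / (2 * 8.4659e-21)
= 1.055e-34 / 1.6932e-20
= 6.2309e-15 m

6.2309e-15


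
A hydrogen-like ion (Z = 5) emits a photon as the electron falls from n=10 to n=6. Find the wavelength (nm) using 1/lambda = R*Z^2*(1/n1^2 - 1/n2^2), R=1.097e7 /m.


1/lambda = R * Z^2 * (1/n1^2 - 1/n2^2)
= 1.097e7 * 5^2 * (1/6^2 - 1/10^2)
= 1.097e7 * 25 * (0.027778 - 0.01)
= 4.8756e+06 /m
lambda = 1 / 4.8756e+06
= 205.1048 nm

205.1048


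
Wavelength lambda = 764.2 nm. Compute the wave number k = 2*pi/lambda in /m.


k = 2 * pi / lambda
= 6.2832 / (764.2e-9)
= 6.2832 / 7.6420e-07
= 8.2219e+06 /m

8.2219e+06


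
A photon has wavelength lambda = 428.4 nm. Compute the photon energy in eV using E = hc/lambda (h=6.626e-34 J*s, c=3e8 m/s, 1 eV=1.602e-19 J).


E = hc / lambda
= (6.626e-34)(3e8) / (428.4e-9)
= 1.9878e-25 / 4.2840e-07
= 4.6401e-19 J
Converting to eV: 4.6401e-19 / 1.602e-19
= 2.8964 eV

2.8964


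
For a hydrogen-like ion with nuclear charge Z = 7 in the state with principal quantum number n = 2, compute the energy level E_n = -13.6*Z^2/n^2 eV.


E_n = -13.6 * Z^2 / n^2
= -13.6 * 7^2 / 2^2
= -13.6 * 49 / 4
= -166.6 eV

-166.6


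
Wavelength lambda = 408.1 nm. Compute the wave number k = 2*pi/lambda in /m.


k = 2 * pi / lambda
= 6.2832 / (408.1e-9)
= 6.2832 / 4.0810e-07
= 1.5396e+07 /m

1.5396e+07


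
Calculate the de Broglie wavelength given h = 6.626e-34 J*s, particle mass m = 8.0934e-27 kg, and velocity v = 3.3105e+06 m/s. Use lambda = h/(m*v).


lambda = h / (m * v)
= 6.626e-34 / (8.0934e-27 * 3.3105e+06)
= 6.626e-34 / 2.6793e-20
= 2.4730e-14 m

2.4730e-14


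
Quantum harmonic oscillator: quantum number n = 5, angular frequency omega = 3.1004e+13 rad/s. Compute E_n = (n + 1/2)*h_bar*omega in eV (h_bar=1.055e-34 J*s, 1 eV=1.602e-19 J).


E = (n + 1/2) * h_bar * omega
= (5 + 0.5) * 1.055e-34 * 3.1004e+13
= 5.5 * 3.2709e-21
= 1.7990e-20 J
= 0.1123 eV

0.1123


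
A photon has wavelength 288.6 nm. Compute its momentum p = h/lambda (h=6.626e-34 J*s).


p = h / lambda
= 6.626e-34 / (288.6e-9)
= 6.626e-34 / 2.8860e-07
= 2.2959e-27 kg*m/s

2.2959e-27


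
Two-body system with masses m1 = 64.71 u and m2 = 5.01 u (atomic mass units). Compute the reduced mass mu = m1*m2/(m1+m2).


mu = m1 * m2 / (m1 + m2)
= 64.71 * 5.01 / (64.71 + 5.01)
= 324.1971 / 69.72
= 4.65 u

4.65


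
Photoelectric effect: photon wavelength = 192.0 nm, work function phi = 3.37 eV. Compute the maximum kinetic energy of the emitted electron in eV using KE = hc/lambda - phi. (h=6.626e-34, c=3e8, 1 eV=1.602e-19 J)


E_photon = hc / lambda
= (6.626e-34)(3e8) / (192.0e-9)
= 1.0353e-18 J
= 6.4626 eV
KE = E_photon - phi
= 6.4626 - 3.37
= 3.0926 eV

3.0926


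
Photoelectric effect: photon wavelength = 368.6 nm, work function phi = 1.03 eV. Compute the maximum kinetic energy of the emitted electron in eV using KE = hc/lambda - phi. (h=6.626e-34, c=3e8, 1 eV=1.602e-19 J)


E_photon = hc / lambda
= (6.626e-34)(3e8) / (368.6e-9)
= 5.3928e-19 J
= 3.3663 eV
KE = E_photon - phi
= 3.3663 - 1.03
= 2.3363 eV

2.3363


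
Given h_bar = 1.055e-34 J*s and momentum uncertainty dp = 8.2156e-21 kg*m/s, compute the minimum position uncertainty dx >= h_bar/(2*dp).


dx = h_bar / (2 * dp)
= 1.055e-34 / (2 * 8.2156e-21)
= 1.055e-34 / 1.6431e-20
= 6.4207e-15 m

6.4207e-15


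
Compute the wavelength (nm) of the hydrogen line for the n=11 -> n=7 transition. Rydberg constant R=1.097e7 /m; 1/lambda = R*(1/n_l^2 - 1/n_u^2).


1/lambda = R * (1/n_l^2 - 1/n_u^2)
= 1.097e7 * (1/7^2 - 1/11^2)
= 1.097e7 * (0.020408 - 0.008264)
= 1.097e7 * 0.012144
= 1.3322e+05 /m
lambda = 1 / 1.3322e+05 = 7506.5836 nm

7506.5836


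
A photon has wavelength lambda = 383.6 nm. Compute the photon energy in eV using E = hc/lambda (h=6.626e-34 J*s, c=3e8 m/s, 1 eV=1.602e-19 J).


E = hc / lambda
= (6.626e-34)(3e8) / (383.6e-9)
= 1.9878e-25 / 3.8360e-07
= 5.1820e-19 J
Converting to eV: 5.1820e-19 / 1.602e-19
= 3.2347 eV

3.2347


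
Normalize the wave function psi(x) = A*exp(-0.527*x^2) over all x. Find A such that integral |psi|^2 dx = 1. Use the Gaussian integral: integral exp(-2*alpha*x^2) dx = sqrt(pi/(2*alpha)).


integral |psi|^2 dx = A^2 * sqrt(pi/(2*alpha)) = 1
A^2 = sqrt(2*alpha/pi)
= sqrt(2 * 0.527 / pi)
= 0.579222
A = sqrt(0.579222)
= 0.7611

0.7611


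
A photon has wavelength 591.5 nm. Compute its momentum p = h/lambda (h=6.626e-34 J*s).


p = h / lambda
= 6.626e-34 / (591.5e-9)
= 6.626e-34 / 5.9150e-07
= 1.1202e-27 kg*m/s

1.1202e-27


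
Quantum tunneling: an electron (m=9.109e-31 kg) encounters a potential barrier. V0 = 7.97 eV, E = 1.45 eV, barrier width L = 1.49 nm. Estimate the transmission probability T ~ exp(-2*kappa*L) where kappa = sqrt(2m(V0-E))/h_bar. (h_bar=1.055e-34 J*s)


V0 - E = 6.52 eV = 1.0445e-18 J
kappa = sqrt(2 * m * (V0-E)) / h_bar
= sqrt(2 * 9.109e-31 * 1.0445e-18) / 1.055e-34
= 1.3075e+10 /m
2*kappa*L = 2 * 1.3075e+10 * 1.49e-9
= 38.9645
T = exp(-38.9645) = 1.196544e-17

1.196544e-17


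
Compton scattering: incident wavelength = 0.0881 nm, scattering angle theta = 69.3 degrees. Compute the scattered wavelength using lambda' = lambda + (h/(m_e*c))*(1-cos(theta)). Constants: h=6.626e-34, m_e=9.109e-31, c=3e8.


Compton wavelength: h/(m_e*c) = 2.4247e-12 m
d_lambda = 2.4247e-12 * (1 - cos(69.3 deg))
= 2.4247e-12 * 0.646525
= 1.5676e-12 m = 0.001568 nm
lambda' = 0.0881 + 0.001568
= 0.089668 nm

0.089668


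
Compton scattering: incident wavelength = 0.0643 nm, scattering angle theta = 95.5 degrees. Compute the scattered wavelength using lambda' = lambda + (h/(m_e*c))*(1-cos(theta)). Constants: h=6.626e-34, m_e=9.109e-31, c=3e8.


Compton wavelength: h/(m_e*c) = 2.4247e-12 m
d_lambda = 2.4247e-12 * (1 - cos(95.5 deg))
= 2.4247e-12 * 1.095846
= 2.6571e-12 m = 0.002657 nm
lambda' = 0.0643 + 0.002657
= 0.066957 nm

0.066957


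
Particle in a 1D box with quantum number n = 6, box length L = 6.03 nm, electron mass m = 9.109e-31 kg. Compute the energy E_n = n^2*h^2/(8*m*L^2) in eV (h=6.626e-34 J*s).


E = n^2 * h^2 / (8 * m * L^2)
= 6^2 * (6.626e-34)^2 / (8 * 9.109e-31 * (6.03e-9)^2)
= 36 * 4.3904e-67 / (8 * 9.109e-31 * 3.6361e-17)
= 5.9650e-20 J
= 0.3723 eV

0.3723


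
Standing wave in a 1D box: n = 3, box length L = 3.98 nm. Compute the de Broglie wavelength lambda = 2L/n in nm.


lambda = 2L / n
= 2 * 3.98 / 3
= 7.96 / 3
= 2.6533 nm

2.6533


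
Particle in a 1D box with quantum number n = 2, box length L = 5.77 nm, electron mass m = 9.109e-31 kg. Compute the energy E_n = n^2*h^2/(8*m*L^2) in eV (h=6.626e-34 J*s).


E = n^2 * h^2 / (8 * m * L^2)
= 2^2 * (6.626e-34)^2 / (8 * 9.109e-31 * (5.77e-9)^2)
= 4 * 4.3904e-67 / (8 * 9.109e-31 * 3.3293e-17)
= 7.2385e-21 J
= 0.0452 eV

0.0452


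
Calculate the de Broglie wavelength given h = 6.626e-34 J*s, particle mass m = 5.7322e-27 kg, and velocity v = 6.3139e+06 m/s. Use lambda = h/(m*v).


lambda = h / (m * v)
= 6.626e-34 / (5.7322e-27 * 6.3139e+06)
= 6.626e-34 / 3.6193e-20
= 1.8308e-14 m

1.8308e-14


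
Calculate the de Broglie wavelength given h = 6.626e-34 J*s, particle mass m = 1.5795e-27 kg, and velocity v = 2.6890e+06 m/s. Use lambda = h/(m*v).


lambda = h / (m * v)
= 6.626e-34 / (1.5795e-27 * 2.6890e+06)
= 6.626e-34 / 4.2473e-21
= 1.5601e-13 m

1.5601e-13


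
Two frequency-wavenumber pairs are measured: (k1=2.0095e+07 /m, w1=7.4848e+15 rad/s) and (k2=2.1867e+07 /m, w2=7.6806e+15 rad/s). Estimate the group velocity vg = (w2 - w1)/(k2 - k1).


vg = (w2 - w1) / (k2 - k1)
= (7.6806e+15 - 7.4848e+15) / (2.1867e+07 - 2.0095e+07)
= 1.9580e+14 / 1.7720e+06
= 1.1050e+08 m/s

1.1050e+08


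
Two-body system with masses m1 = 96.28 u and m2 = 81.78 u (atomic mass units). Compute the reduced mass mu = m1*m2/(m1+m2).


mu = m1 * m2 / (m1 + m2)
= 96.28 * 81.78 / (96.28 + 81.78)
= 7873.7784 / 178.06
= 44.2198 u

44.2198


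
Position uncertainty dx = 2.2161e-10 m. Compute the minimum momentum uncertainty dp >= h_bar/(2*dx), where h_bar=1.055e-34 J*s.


dp = h_bar / (2 * dx)
= 1.055e-34 / (2 * 2.2161e-10)
= 1.055e-34 / 4.4322e-10
= 2.3803e-25 kg*m/s

2.3803e-25


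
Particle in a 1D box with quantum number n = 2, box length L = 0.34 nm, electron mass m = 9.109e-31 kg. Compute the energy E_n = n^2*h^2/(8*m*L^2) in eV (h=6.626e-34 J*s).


E = n^2 * h^2 / (8 * m * L^2)
= 2^2 * (6.626e-34)^2 / (8 * 9.109e-31 * (0.34e-9)^2)
= 4 * 4.3904e-67 / (8 * 9.109e-31 * 1.1560e-19)
= 2.0847e-18 J
= 13.0131 eV

13.0131


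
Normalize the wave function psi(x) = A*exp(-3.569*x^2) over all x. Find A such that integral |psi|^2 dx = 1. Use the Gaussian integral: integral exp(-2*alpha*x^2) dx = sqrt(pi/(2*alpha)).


integral |psi|^2 dx = A^2 * sqrt(pi/(2*alpha)) = 1
A^2 = sqrt(2*alpha/pi)
= sqrt(2 * 3.569 / pi)
= 1.507347
A = sqrt(1.507347)
= 1.2277

1.2277


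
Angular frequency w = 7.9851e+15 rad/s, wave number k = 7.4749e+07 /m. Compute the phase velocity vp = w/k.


vp = w / k
= 7.9851e+15 / 7.4749e+07
= 1.0683e+08 m/s

1.0683e+08


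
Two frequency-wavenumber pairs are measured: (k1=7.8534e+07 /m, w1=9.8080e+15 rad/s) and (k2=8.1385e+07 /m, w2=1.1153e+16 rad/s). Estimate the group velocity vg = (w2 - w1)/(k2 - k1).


vg = (w2 - w1) / (k2 - k1)
= (1.1153e+16 - 9.8080e+15) / (8.1385e+07 - 7.8534e+07)
= 1.3450e+15 / 2.8510e+06
= 4.7176e+08 m/s

4.7176e+08


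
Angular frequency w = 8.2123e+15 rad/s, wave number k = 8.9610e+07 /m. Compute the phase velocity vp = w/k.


vp = w / k
= 8.2123e+15 / 8.9610e+07
= 9.1645e+07 m/s

9.1645e+07


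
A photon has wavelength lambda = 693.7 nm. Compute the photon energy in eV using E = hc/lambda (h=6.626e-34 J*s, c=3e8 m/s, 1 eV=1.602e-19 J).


E = hc / lambda
= (6.626e-34)(3e8) / (693.7e-9)
= 1.9878e-25 / 6.9370e-07
= 2.8655e-19 J
Converting to eV: 2.8655e-19 / 1.602e-19
= 1.7887 eV

1.7887


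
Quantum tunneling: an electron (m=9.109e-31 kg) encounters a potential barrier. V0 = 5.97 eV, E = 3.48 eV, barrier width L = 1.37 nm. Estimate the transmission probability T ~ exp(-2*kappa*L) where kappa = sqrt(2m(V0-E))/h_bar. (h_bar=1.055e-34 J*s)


V0 - E = 2.49 eV = 3.9890e-19 J
kappa = sqrt(2 * m * (V0-E)) / h_bar
= sqrt(2 * 9.109e-31 * 3.9890e-19) / 1.055e-34
= 8.0803e+09 /m
2*kappa*L = 2 * 8.0803e+09 * 1.37e-9
= 22.1401
T = exp(-22.1401) = 2.424829e-10

2.424829e-10


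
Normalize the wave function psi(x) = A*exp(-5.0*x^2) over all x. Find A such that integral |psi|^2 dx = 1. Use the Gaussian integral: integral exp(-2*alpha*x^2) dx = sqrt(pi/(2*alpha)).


integral |psi|^2 dx = A^2 * sqrt(pi/(2*alpha)) = 1
A^2 = sqrt(2*alpha/pi)
= sqrt(2 * 5.0 / pi)
= 1.784124
A = sqrt(1.784124)
= 1.3357

1.3357


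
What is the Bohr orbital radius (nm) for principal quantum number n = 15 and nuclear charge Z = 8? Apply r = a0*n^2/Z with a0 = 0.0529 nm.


r = a0 * n^2 / Z
= 0.0529 * 15^2 / 8
= 0.0529 * 225 / 8
= 1.4878 nm

1.4878


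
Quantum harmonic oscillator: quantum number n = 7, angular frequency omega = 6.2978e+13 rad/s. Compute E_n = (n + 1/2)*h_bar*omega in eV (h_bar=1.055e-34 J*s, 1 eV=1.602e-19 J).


E = (n + 1/2) * h_bar * omega
= (7 + 0.5) * 1.055e-34 * 6.2978e+13
= 7.5 * 6.6442e-21
= 4.9831e-20 J
= 0.3111 eV

0.3111


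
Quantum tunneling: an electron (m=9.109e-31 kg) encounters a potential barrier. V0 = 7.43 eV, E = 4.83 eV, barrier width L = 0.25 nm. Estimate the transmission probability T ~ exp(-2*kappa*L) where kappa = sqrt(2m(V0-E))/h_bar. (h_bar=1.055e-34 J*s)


V0 - E = 2.6 eV = 4.1652e-19 J
kappa = sqrt(2 * m * (V0-E)) / h_bar
= sqrt(2 * 9.109e-31 * 4.1652e-19) / 1.055e-34
= 8.2569e+09 /m
2*kappa*L = 2 * 8.2569e+09 * 0.25e-9
= 4.1284
T = exp(-4.1284) = 1.610801e-02

1.610801e-02


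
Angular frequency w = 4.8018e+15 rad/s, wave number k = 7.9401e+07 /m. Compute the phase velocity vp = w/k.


vp = w / k
= 4.8018e+15 / 7.9401e+07
= 6.0475e+07 m/s

6.0475e+07


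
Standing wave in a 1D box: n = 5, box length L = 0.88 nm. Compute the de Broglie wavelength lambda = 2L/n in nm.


lambda = 2L / n
= 2 * 0.88 / 5
= 1.76 / 5
= 0.352 nm

0.352


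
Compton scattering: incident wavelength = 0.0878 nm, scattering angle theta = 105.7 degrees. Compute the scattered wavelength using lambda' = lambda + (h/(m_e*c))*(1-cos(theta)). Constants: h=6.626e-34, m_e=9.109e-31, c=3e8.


Compton wavelength: h/(m_e*c) = 2.4247e-12 m
d_lambda = 2.4247e-12 * (1 - cos(105.7 deg))
= 2.4247e-12 * 1.2706
= 3.0808e-12 m = 0.003081 nm
lambda' = 0.0878 + 0.003081
= 0.090881 nm

0.090881


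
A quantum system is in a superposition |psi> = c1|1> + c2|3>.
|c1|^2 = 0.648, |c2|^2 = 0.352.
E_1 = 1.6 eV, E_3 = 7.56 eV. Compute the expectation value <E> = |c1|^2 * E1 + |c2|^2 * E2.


<E> = |c1|^2 * E1 + |c2|^2 * E2
= 0.648 * 1.6 + 0.352 * 7.56
= 1.0368 + 2.6611
= 3.6979 eV

3.6979


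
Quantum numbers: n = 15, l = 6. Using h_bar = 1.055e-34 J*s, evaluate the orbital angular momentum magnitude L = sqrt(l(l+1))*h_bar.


L = sqrt(l*(l+1)) * h_bar
= sqrt(6 * 7) * 1.055e-34
= sqrt(42) * 1.055e-34
= 6.4807 * 1.055e-34
= 6.8372e-34 J*s

6.8372e-34


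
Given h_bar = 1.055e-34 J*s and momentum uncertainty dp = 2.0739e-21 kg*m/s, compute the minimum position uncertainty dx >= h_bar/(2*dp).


dx = h_bar / (2 * dp)
= 1.055e-34 / (2 * 2.0739e-21)
= 1.055e-34 / 4.1478e-21
= 2.5435e-14 m

2.5435e-14


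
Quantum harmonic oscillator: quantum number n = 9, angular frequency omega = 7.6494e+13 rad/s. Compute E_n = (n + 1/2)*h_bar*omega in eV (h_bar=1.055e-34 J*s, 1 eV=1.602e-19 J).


E = (n + 1/2) * h_bar * omega
= (9 + 0.5) * 1.055e-34 * 7.6494e+13
= 9.5 * 8.0701e-21
= 7.6666e-20 J
= 0.4786 eV

0.4786


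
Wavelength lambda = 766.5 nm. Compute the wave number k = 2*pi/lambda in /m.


k = 2 * pi / lambda
= 6.2832 / (766.5e-9)
= 6.2832 / 7.6650e-07
= 8.1972e+06 /m

8.1972e+06


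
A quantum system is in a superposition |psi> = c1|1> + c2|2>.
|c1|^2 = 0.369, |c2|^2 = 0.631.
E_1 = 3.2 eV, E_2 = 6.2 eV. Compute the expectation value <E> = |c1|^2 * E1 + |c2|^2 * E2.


<E> = |c1|^2 * E1 + |c2|^2 * E2
= 0.369 * 3.2 + 0.631 * 6.2
= 1.1808 + 3.9122
= 5.093 eV

5.093


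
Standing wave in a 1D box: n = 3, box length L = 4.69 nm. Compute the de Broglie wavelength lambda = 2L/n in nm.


lambda = 2L / n
= 2 * 4.69 / 3
= 9.38 / 3
= 3.1267 nm

3.1267


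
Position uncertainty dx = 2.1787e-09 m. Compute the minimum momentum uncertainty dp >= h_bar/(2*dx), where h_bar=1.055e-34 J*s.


dp = h_bar / (2 * dx)
= 1.055e-34 / (2 * 2.1787e-09)
= 1.055e-34 / 4.3574e-09
= 2.4212e-26 kg*m/s

2.4212e-26


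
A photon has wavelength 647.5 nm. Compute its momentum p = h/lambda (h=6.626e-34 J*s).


p = h / lambda
= 6.626e-34 / (647.5e-9)
= 6.626e-34 / 6.4750e-07
= 1.0233e-27 kg*m/s

1.0233e-27


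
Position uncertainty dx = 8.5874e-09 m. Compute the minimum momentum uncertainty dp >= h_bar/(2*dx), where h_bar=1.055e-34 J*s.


dp = h_bar / (2 * dx)
= 1.055e-34 / (2 * 8.5874e-09)
= 1.055e-34 / 1.7175e-08
= 6.1427e-27 kg*m/s

6.1427e-27


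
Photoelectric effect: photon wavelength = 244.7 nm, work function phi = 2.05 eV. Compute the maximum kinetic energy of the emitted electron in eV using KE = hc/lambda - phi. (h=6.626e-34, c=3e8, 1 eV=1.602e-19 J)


E_photon = hc / lambda
= (6.626e-34)(3e8) / (244.7e-9)
= 8.1234e-19 J
= 5.0708 eV
KE = E_photon - phi
= 5.0708 - 2.05
= 3.0208 eV

3.0208


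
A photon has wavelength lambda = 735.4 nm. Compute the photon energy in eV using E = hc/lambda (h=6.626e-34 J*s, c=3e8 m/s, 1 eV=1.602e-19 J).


E = hc / lambda
= (6.626e-34)(3e8) / (735.4e-9)
= 1.9878e-25 / 7.3540e-07
= 2.7030e-19 J
Converting to eV: 2.7030e-19 / 1.602e-19
= 1.6873 eV

1.6873


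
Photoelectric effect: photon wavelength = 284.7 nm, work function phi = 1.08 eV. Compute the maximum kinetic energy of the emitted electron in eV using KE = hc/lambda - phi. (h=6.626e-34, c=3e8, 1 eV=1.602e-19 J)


E_photon = hc / lambda
= (6.626e-34)(3e8) / (284.7e-9)
= 6.9821e-19 J
= 4.3584 eV
KE = E_photon - phi
= 4.3584 - 1.08
= 3.2784 eV

3.2784


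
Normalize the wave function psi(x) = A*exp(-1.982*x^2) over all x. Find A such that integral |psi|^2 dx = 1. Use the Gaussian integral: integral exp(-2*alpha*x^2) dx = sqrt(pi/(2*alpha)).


integral |psi|^2 dx = A^2 * sqrt(pi/(2*alpha)) = 1
A^2 = sqrt(2*alpha/pi)
= sqrt(2 * 1.982 / pi)
= 1.12329
A = sqrt(1.12329)
= 1.0599

1.0599


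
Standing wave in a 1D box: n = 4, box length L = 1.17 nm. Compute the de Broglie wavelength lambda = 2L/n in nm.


lambda = 2L / n
= 2 * 1.17 / 4
= 2.34 / 4
= 0.585 nm

0.585


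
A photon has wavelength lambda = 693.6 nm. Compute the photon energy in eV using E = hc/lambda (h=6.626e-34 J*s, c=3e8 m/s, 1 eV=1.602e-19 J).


E = hc / lambda
= (6.626e-34)(3e8) / (693.6e-9)
= 1.9878e-25 / 6.9360e-07
= 2.8659e-19 J
Converting to eV: 2.8659e-19 / 1.602e-19
= 1.789 eV

1.789


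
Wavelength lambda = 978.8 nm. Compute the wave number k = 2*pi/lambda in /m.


k = 2 * pi / lambda
= 6.2832 / (978.8e-9)
= 6.2832 / 9.7880e-07
= 6.4193e+06 /m

6.4193e+06


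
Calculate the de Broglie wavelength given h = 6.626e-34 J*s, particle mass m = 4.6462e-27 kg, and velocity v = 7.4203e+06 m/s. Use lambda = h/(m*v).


lambda = h / (m * v)
= 6.626e-34 / (4.6462e-27 * 7.4203e+06)
= 6.626e-34 / 3.4476e-20
= 1.9219e-14 m

1.9219e-14


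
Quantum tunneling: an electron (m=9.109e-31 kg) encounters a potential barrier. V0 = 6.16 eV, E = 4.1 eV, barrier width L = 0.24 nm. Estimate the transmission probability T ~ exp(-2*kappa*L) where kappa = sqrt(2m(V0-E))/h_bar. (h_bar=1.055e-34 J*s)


V0 - E = 2.06 eV = 3.3001e-19 J
kappa = sqrt(2 * m * (V0-E)) / h_bar
= sqrt(2 * 9.109e-31 * 3.3001e-19) / 1.055e-34
= 7.3496e+09 /m
2*kappa*L = 2 * 7.3496e+09 * 0.24e-9
= 3.5278
T = exp(-3.5278) = 2.936945e-02

2.936945e-02


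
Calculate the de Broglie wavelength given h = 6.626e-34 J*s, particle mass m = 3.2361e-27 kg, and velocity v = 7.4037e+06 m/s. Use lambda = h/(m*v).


lambda = h / (m * v)
= 6.626e-34 / (3.2361e-27 * 7.4037e+06)
= 6.626e-34 / 2.3959e-20
= 2.7655e-14 m

2.7655e-14


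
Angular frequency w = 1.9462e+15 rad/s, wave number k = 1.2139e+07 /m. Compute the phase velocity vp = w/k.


vp = w / k
= 1.9462e+15 / 1.2139e+07
= 1.6033e+08 m/s

1.6033e+08


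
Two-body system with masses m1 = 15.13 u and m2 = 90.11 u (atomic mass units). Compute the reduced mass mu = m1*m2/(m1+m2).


mu = m1 * m2 / (m1 + m2)
= 15.13 * 90.11 / (15.13 + 90.11)
= 1363.3643 / 105.24
= 12.9548 u

12.9548


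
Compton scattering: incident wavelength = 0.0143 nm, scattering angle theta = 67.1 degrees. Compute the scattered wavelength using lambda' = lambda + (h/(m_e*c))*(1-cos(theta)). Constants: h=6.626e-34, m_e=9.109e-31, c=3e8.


Compton wavelength: h/(m_e*c) = 2.4247e-12 m
d_lambda = 2.4247e-12 * (1 - cos(67.1 deg))
= 2.4247e-12 * 0.610876
= 1.4812e-12 m = 0.001481 nm
lambda' = 0.0143 + 0.001481
= 0.015781 nm

0.015781


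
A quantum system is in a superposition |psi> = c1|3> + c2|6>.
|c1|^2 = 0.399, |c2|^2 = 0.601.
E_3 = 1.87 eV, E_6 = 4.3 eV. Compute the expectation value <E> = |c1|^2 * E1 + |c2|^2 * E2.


<E> = |c1|^2 * E1 + |c2|^2 * E2
= 0.399 * 1.87 + 0.601 * 4.3
= 0.7461 + 2.5843
= 3.3304 eV

3.3304


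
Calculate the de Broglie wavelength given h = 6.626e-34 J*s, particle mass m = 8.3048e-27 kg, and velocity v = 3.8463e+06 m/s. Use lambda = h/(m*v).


lambda = h / (m * v)
= 6.626e-34 / (8.3048e-27 * 3.8463e+06)
= 6.626e-34 / 3.1943e-20
= 2.0743e-14 m

2.0743e-14


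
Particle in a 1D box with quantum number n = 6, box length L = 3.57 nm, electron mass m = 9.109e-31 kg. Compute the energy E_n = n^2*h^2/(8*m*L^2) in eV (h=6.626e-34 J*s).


E = n^2 * h^2 / (8 * m * L^2)
= 6^2 * (6.626e-34)^2 / (8 * 9.109e-31 * (3.57e-9)^2)
= 36 * 4.3904e-67 / (8 * 9.109e-31 * 1.2745e-17)
= 1.7018e-19 J
= 1.0623 eV

1.0623


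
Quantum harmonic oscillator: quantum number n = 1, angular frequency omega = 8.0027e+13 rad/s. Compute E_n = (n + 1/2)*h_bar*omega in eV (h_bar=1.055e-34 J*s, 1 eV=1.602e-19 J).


E = (n + 1/2) * h_bar * omega
= (1 + 0.5) * 1.055e-34 * 8.0027e+13
= 1.5 * 8.4428e-21
= 1.2664e-20 J
= 0.0791 eV

0.0791


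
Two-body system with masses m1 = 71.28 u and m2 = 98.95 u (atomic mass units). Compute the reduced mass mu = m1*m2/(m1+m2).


mu = m1 * m2 / (m1 + m2)
= 71.28 * 98.95 / (71.28 + 98.95)
= 7053.156 / 170.23
= 41.4331 u

41.4331


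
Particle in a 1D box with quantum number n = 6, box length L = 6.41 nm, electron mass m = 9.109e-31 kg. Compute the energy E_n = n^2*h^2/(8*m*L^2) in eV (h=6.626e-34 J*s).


E = n^2 * h^2 / (8 * m * L^2)
= 6^2 * (6.626e-34)^2 / (8 * 9.109e-31 * (6.41e-9)^2)
= 36 * 4.3904e-67 / (8 * 9.109e-31 * 4.1088e-17)
= 5.2787e-20 J
= 0.3295 eV

0.3295


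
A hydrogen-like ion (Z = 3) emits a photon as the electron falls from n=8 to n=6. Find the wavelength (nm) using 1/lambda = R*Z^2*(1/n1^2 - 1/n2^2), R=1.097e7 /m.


1/lambda = R * Z^2 * (1/n1^2 - 1/n2^2)
= 1.097e7 * 3^2 * (1/6^2 - 1/8^2)
= 1.097e7 * 9 * (0.027778 - 0.015625)
= 1.1998e+06 /m
lambda = 1 / 1.1998e+06
= 833.4419 nm

833.4419


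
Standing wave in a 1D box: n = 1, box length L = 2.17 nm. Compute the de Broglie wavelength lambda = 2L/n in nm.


lambda = 2L / n
= 2 * 2.17 / 1
= 4.34 / 1
= 4.34 nm

4.34


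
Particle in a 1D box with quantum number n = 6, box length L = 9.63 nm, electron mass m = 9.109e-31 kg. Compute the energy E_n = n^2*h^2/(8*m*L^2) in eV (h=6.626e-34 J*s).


E = n^2 * h^2 / (8 * m * L^2)
= 6^2 * (6.626e-34)^2 / (8 * 9.109e-31 * (9.63e-9)^2)
= 36 * 4.3904e-67 / (8 * 9.109e-31 * 9.2737e-17)
= 2.3388e-20 J
= 0.146 eV

0.146


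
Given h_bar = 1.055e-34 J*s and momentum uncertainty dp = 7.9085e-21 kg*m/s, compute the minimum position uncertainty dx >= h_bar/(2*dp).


dx = h_bar / (2 * dp)
= 1.055e-34 / (2 * 7.9085e-21)
= 1.055e-34 / 1.5817e-20
= 6.6700e-15 m

6.6700e-15


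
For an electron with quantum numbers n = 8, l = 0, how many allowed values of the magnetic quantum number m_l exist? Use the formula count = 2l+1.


m_l ranges from -l to +l in integer steps
So m_l goes from -0 to +0
Count = 2l + 1 = 2*0 + 1
= 1

1


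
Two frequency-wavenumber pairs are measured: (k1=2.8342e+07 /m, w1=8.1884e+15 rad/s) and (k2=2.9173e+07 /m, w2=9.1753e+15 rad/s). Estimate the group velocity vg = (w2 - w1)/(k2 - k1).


vg = (w2 - w1) / (k2 - k1)
= (9.1753e+15 - 8.1884e+15) / (2.9173e+07 - 2.8342e+07)
= 9.8690e+14 / 8.3100e+05
= 1.1876e+09 m/s

1.1876e+09


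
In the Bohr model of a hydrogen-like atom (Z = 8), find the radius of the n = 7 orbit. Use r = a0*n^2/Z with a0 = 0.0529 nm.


r = a0 * n^2 / Z
= 0.0529 * 7^2 / 8
= 0.0529 * 49 / 8
= 0.324 nm

0.324


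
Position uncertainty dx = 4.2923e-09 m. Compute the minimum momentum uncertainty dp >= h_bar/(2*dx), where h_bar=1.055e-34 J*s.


dp = h_bar / (2 * dx)
= 1.055e-34 / (2 * 4.2923e-09)
= 1.055e-34 / 8.5846e-09
= 1.2289e-26 kg*m/s

1.2289e-26


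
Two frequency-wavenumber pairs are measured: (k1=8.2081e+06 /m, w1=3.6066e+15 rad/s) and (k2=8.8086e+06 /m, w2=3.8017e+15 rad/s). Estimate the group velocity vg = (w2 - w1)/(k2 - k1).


vg = (w2 - w1) / (k2 - k1)
= (3.8017e+15 - 3.6066e+15) / (8.8086e+06 - 8.2081e+06)
= 1.9510e+14 / 6.0050e+05
= 3.2490e+08 m/s

3.2490e+08


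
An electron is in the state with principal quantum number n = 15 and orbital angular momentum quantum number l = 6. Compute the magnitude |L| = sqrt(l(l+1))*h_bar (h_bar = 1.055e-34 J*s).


L = sqrt(l*(l+1)) * h_bar
= sqrt(6 * 7) * 1.055e-34
= sqrt(42) * 1.055e-34
= 6.4807 * 1.055e-34
= 6.8372e-34 J*s

6.8372e-34


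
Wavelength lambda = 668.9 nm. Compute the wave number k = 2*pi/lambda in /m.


k = 2 * pi / lambda
= 6.2832 / (668.9e-9)
= 6.2832 / 6.6890e-07
= 9.3933e+06 /m

9.3933e+06


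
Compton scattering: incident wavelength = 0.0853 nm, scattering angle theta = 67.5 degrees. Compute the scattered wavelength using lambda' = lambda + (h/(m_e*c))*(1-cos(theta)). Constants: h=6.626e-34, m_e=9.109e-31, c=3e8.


Compton wavelength: h/(m_e*c) = 2.4247e-12 m
d_lambda = 2.4247e-12 * (1 - cos(67.5 deg))
= 2.4247e-12 * 0.617317
= 1.4968e-12 m = 0.001497 nm
lambda' = 0.0853 + 0.001497
= 0.086797 nm

0.086797
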